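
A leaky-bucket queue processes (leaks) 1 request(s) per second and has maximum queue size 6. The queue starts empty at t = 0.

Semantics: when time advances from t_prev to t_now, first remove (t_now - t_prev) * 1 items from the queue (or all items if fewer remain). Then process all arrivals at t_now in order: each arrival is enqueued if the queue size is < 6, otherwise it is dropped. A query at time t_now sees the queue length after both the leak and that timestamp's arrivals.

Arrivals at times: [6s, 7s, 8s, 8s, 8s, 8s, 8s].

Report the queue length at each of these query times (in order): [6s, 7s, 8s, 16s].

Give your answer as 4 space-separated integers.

Queue lengths at query times:
  query t=6s: backlog = 1
  query t=7s: backlog = 1
  query t=8s: backlog = 5
  query t=16s: backlog = 0

Answer: 1 1 5 0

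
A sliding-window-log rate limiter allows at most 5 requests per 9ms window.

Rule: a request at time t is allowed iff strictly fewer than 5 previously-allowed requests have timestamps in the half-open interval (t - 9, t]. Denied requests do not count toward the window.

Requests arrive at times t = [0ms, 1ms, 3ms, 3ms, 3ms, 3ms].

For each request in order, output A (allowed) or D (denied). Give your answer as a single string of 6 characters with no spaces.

Tracking allowed requests in the window:
  req#1 t=0ms: ALLOW
  req#2 t=1ms: ALLOW
  req#3 t=3ms: ALLOW
  req#4 t=3ms: ALLOW
  req#5 t=3ms: ALLOW
  req#6 t=3ms: DENY

Answer: AAAAAD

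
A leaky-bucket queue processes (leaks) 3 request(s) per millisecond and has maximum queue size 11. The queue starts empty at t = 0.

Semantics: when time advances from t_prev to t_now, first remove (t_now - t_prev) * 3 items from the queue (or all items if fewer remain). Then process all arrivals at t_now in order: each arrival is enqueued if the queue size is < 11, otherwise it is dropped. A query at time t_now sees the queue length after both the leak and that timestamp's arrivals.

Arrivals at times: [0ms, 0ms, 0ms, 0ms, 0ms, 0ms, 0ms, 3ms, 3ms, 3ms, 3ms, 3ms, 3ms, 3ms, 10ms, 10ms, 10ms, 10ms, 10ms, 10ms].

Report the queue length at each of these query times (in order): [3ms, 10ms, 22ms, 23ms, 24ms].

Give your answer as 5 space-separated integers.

Queue lengths at query times:
  query t=3ms: backlog = 7
  query t=10ms: backlog = 6
  query t=22ms: backlog = 0
  query t=23ms: backlog = 0
  query t=24ms: backlog = 0

Answer: 7 6 0 0 0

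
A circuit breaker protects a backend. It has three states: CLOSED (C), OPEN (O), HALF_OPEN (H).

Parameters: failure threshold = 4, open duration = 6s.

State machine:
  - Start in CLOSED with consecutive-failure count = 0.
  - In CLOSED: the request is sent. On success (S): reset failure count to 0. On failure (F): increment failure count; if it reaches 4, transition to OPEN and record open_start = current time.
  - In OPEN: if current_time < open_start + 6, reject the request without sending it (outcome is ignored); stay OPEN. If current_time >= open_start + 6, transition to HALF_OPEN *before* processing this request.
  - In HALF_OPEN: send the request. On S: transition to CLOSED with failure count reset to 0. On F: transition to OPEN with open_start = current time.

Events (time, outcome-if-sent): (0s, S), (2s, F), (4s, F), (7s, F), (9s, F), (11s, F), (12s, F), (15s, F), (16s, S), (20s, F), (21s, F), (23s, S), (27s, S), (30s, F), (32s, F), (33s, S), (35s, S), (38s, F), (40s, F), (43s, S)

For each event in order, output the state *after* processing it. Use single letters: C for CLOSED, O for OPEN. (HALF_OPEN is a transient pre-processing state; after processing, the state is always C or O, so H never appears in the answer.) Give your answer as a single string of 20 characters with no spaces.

Answer: CCCCOOOOOOOOCCCCCCCC

Derivation:
State after each event:
  event#1 t=0s outcome=S: state=CLOSED
  event#2 t=2s outcome=F: state=CLOSED
  event#3 t=4s outcome=F: state=CLOSED
  event#4 t=7s outcome=F: state=CLOSED
  event#5 t=9s outcome=F: state=OPEN
  event#6 t=11s outcome=F: state=OPEN
  event#7 t=12s outcome=F: state=OPEN
  event#8 t=15s outcome=F: state=OPEN
  event#9 t=16s outcome=S: state=OPEN
  event#10 t=20s outcome=F: state=OPEN
  event#11 t=21s outcome=F: state=OPEN
  event#12 t=23s outcome=S: state=OPEN
  event#13 t=27s outcome=S: state=CLOSED
  event#14 t=30s outcome=F: state=CLOSED
  event#15 t=32s outcome=F: state=CLOSED
  event#16 t=33s outcome=S: state=CLOSED
  event#17 t=35s outcome=S: state=CLOSED
  event#18 t=38s outcome=F: state=CLOSED
  event#19 t=40s outcome=F: state=CLOSED
  event#20 t=43s outcome=S: state=CLOSED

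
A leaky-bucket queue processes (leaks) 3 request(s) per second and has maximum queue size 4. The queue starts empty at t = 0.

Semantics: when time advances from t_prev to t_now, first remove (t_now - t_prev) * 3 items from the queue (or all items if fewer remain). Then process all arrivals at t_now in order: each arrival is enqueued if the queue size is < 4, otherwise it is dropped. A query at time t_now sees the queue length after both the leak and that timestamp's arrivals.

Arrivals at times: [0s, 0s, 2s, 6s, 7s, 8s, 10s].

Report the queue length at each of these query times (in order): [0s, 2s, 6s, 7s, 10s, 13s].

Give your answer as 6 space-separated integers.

Answer: 2 1 1 1 1 0

Derivation:
Queue lengths at query times:
  query t=0s: backlog = 2
  query t=2s: backlog = 1
  query t=6s: backlog = 1
  query t=7s: backlog = 1
  query t=10s: backlog = 1
  query t=13s: backlog = 0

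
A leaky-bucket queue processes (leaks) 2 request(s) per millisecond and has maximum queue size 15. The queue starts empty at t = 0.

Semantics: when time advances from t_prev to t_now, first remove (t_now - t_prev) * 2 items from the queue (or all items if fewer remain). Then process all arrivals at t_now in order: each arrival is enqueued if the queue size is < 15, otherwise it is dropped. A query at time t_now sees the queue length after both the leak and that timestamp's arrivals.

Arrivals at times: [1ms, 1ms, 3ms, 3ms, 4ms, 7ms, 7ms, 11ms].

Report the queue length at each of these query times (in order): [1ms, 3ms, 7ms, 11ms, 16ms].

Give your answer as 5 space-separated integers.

Answer: 2 2 2 1 0

Derivation:
Queue lengths at query times:
  query t=1ms: backlog = 2
  query t=3ms: backlog = 2
  query t=7ms: backlog = 2
  query t=11ms: backlog = 1
  query t=16ms: backlog = 0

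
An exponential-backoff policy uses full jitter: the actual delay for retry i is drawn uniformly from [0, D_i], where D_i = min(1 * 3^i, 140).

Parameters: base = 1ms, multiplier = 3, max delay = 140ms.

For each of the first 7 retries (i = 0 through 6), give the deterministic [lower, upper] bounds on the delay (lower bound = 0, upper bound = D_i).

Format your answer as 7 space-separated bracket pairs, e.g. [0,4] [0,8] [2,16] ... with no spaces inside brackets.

Computing bounds per retry:
  i=0: D_i=min(1*3^0,140)=1, bounds=[0,1]
  i=1: D_i=min(1*3^1,140)=3, bounds=[0,3]
  i=2: D_i=min(1*3^2,140)=9, bounds=[0,9]
  i=3: D_i=min(1*3^3,140)=27, bounds=[0,27]
  i=4: D_i=min(1*3^4,140)=81, bounds=[0,81]
  i=5: D_i=min(1*3^5,140)=140, bounds=[0,140]
  i=6: D_i=min(1*3^6,140)=140, bounds=[0,140]

Answer: [0,1] [0,3] [0,9] [0,27] [0,81] [0,140] [0,140]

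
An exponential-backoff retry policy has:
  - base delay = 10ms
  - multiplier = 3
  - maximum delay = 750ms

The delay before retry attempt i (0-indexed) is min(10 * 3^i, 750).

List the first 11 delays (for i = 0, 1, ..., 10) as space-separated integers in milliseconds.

Computing each delay:
  i=0: min(10*3^0, 750) = 10
  i=1: min(10*3^1, 750) = 30
  i=2: min(10*3^2, 750) = 90
  i=3: min(10*3^3, 750) = 270
  i=4: min(10*3^4, 750) = 750
  i=5: min(10*3^5, 750) = 750
  i=6: min(10*3^6, 750) = 750
  i=7: min(10*3^7, 750) = 750
  i=8: min(10*3^8, 750) = 750
  i=9: min(10*3^9, 750) = 750
  i=10: min(10*3^10, 750) = 750

Answer: 10 30 90 270 750 750 750 750 750 750 750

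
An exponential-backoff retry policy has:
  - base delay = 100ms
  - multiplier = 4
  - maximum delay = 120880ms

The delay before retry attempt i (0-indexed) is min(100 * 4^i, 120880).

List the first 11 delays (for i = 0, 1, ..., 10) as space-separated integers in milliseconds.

Answer: 100 400 1600 6400 25600 102400 120880 120880 120880 120880 120880

Derivation:
Computing each delay:
  i=0: min(100*4^0, 120880) = 100
  i=1: min(100*4^1, 120880) = 400
  i=2: min(100*4^2, 120880) = 1600
  i=3: min(100*4^3, 120880) = 6400
  i=4: min(100*4^4, 120880) = 25600
  i=5: min(100*4^5, 120880) = 102400
  i=6: min(100*4^6, 120880) = 120880
  i=7: min(100*4^7, 120880) = 120880
  i=8: min(100*4^8, 120880) = 120880
  i=9: min(100*4^9, 120880) = 120880
  i=10: min(100*4^10, 120880) = 120880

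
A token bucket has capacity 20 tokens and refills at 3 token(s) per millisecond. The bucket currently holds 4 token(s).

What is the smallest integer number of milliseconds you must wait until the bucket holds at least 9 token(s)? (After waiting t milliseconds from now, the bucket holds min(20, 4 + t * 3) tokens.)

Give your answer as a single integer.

Need 4 + t * 3 >= 9, so t >= 5/3.
Smallest integer t = ceil(5/3) = 2.

Answer: 2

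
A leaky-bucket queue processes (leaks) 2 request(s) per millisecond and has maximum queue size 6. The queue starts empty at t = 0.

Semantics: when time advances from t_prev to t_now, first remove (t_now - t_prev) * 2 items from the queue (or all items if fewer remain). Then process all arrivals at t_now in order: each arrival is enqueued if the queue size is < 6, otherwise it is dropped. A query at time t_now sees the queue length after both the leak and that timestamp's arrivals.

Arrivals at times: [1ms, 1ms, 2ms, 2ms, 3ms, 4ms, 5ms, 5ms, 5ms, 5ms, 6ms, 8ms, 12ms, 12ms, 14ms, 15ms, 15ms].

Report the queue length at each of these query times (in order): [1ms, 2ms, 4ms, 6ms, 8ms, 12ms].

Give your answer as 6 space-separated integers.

Queue lengths at query times:
  query t=1ms: backlog = 2
  query t=2ms: backlog = 2
  query t=4ms: backlog = 1
  query t=6ms: backlog = 3
  query t=8ms: backlog = 1
  query t=12ms: backlog = 2

Answer: 2 2 1 3 1 2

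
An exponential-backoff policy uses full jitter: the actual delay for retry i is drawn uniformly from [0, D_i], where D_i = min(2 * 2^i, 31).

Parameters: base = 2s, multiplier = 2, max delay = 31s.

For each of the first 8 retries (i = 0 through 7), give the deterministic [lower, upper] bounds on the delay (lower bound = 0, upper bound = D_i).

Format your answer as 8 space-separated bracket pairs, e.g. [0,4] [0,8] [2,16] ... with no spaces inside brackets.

Computing bounds per retry:
  i=0: D_i=min(2*2^0,31)=2, bounds=[0,2]
  i=1: D_i=min(2*2^1,31)=4, bounds=[0,4]
  i=2: D_i=min(2*2^2,31)=8, bounds=[0,8]
  i=3: D_i=min(2*2^3,31)=16, bounds=[0,16]
  i=4: D_i=min(2*2^4,31)=31, bounds=[0,31]
  i=5: D_i=min(2*2^5,31)=31, bounds=[0,31]
  i=6: D_i=min(2*2^6,31)=31, bounds=[0,31]
  i=7: D_i=min(2*2^7,31)=31, bounds=[0,31]

Answer: [0,2] [0,4] [0,8] [0,16] [0,31] [0,31] [0,31] [0,31]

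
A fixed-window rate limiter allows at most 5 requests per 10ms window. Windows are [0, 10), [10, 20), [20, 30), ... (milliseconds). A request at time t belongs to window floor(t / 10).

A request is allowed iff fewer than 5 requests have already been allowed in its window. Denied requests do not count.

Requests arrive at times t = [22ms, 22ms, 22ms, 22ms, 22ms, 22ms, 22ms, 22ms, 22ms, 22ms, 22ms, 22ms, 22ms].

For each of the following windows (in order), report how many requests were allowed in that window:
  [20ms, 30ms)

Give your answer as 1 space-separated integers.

Answer: 5

Derivation:
Processing requests:
  req#1 t=22ms (window 2): ALLOW
  req#2 t=22ms (window 2): ALLOW
  req#3 t=22ms (window 2): ALLOW
  req#4 t=22ms (window 2): ALLOW
  req#5 t=22ms (window 2): ALLOW
  req#6 t=22ms (window 2): DENY
  req#7 t=22ms (window 2): DENY
  req#8 t=22ms (window 2): DENY
  req#9 t=22ms (window 2): DENY
  req#10 t=22ms (window 2): DENY
  req#11 t=22ms (window 2): DENY
  req#12 t=22ms (window 2): DENY
  req#13 t=22ms (window 2): DENY

Allowed counts by window: 5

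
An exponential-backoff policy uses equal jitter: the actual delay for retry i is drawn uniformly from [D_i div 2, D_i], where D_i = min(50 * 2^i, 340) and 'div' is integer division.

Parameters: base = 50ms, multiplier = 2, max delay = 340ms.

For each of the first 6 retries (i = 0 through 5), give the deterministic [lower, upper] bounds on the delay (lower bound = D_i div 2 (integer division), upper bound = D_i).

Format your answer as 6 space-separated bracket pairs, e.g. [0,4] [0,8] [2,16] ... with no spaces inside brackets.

Computing bounds per retry:
  i=0: D_i=min(50*2^0,340)=50, bounds=[25,50]
  i=1: D_i=min(50*2^1,340)=100, bounds=[50,100]
  i=2: D_i=min(50*2^2,340)=200, bounds=[100,200]
  i=3: D_i=min(50*2^3,340)=340, bounds=[170,340]
  i=4: D_i=min(50*2^4,340)=340, bounds=[170,340]
  i=5: D_i=min(50*2^5,340)=340, bounds=[170,340]

Answer: [25,50] [50,100] [100,200] [170,340] [170,340] [170,340]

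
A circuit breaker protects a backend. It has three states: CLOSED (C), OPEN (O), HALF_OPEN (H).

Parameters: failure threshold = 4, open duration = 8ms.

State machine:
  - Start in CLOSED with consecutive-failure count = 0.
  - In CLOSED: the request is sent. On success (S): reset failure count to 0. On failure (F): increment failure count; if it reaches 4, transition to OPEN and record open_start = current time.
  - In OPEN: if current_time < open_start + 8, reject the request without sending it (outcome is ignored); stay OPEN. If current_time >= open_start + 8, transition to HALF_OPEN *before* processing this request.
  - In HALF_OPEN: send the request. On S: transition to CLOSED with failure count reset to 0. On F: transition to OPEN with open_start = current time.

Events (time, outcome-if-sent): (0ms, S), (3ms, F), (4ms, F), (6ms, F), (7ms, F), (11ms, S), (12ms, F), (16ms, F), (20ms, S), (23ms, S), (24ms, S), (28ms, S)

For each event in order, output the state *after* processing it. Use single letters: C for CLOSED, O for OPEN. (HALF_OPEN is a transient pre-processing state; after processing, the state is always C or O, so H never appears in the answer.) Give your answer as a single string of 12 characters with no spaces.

State after each event:
  event#1 t=0ms outcome=S: state=CLOSED
  event#2 t=3ms outcome=F: state=CLOSED
  event#3 t=4ms outcome=F: state=CLOSED
  event#4 t=6ms outcome=F: state=CLOSED
  event#5 t=7ms outcome=F: state=OPEN
  event#6 t=11ms outcome=S: state=OPEN
  event#7 t=12ms outcome=F: state=OPEN
  event#8 t=16ms outcome=F: state=OPEN
  event#9 t=20ms outcome=S: state=OPEN
  event#10 t=23ms outcome=S: state=OPEN
  event#11 t=24ms outcome=S: state=CLOSED
  event#12 t=28ms outcome=S: state=CLOSED

Answer: CCCCOOOOOOCC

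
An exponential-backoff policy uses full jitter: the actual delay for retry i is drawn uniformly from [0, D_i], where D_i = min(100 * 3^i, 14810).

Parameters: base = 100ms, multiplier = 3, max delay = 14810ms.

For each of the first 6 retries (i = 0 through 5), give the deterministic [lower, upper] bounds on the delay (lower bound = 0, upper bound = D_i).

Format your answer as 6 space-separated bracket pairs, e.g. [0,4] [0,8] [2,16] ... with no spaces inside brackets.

Answer: [0,100] [0,300] [0,900] [0,2700] [0,8100] [0,14810]

Derivation:
Computing bounds per retry:
  i=0: D_i=min(100*3^0,14810)=100, bounds=[0,100]
  i=1: D_i=min(100*3^1,14810)=300, bounds=[0,300]
  i=2: D_i=min(100*3^2,14810)=900, bounds=[0,900]
  i=3: D_i=min(100*3^3,14810)=2700, bounds=[0,2700]
  i=4: D_i=min(100*3^4,14810)=8100, bounds=[0,8100]
  i=5: D_i=min(100*3^5,14810)=14810, bounds=[0,14810]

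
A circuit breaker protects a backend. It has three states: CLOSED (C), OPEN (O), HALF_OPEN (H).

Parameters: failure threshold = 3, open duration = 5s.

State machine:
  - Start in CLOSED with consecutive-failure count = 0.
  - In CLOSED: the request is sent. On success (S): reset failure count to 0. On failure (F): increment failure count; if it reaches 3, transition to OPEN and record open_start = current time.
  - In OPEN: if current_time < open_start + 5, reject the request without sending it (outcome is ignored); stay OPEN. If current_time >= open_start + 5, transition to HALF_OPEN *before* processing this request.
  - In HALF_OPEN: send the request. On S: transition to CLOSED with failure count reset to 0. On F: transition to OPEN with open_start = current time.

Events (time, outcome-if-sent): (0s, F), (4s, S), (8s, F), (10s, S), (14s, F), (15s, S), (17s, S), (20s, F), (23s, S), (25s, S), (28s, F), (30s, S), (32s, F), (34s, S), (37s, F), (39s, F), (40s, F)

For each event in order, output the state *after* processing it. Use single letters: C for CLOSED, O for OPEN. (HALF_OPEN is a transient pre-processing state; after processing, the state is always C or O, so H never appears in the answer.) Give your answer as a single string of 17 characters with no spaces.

Answer: CCCCCCCCCCCCCCCCO

Derivation:
State after each event:
  event#1 t=0s outcome=F: state=CLOSED
  event#2 t=4s outcome=S: state=CLOSED
  event#3 t=8s outcome=F: state=CLOSED
  event#4 t=10s outcome=S: state=CLOSED
  event#5 t=14s outcome=F: state=CLOSED
  event#6 t=15s outcome=S: state=CLOSED
  event#7 t=17s outcome=S: state=CLOSED
  event#8 t=20s outcome=F: state=CLOSED
  event#9 t=23s outcome=S: state=CLOSED
  event#10 t=25s outcome=S: state=CLOSED
  event#11 t=28s outcome=F: state=CLOSED
  event#12 t=30s outcome=S: state=CLOSED
  event#13 t=32s outcome=F: state=CLOSED
  event#14 t=34s outcome=S: state=CLOSED
  event#15 t=37s outcome=F: state=CLOSED
  event#16 t=39s outcome=F: state=CLOSED
  event#17 t=40s outcome=F: state=OPEN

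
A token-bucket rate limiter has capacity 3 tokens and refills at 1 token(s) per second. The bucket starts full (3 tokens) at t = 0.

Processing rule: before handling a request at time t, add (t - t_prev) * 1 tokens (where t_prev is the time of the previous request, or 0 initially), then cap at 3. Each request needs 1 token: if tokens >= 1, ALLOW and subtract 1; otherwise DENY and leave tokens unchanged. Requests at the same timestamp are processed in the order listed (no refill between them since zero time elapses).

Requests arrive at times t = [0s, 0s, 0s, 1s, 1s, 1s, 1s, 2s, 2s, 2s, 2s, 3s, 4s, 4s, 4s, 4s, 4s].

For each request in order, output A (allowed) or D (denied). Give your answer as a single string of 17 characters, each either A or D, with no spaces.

Answer: AAAADDDADDDAADDDD

Derivation:
Simulating step by step:
  req#1 t=0s: ALLOW
  req#2 t=0s: ALLOW
  req#3 t=0s: ALLOW
  req#4 t=1s: ALLOW
  req#5 t=1s: DENY
  req#6 t=1s: DENY
  req#7 t=1s: DENY
  req#8 t=2s: ALLOW
  req#9 t=2s: DENY
  req#10 t=2s: DENY
  req#11 t=2s: DENY
  req#12 t=3s: ALLOW
  req#13 t=4s: ALLOW
  req#14 t=4s: DENY
  req#15 t=4s: DENY
  req#16 t=4s: DENY
  req#17 t=4s: DENY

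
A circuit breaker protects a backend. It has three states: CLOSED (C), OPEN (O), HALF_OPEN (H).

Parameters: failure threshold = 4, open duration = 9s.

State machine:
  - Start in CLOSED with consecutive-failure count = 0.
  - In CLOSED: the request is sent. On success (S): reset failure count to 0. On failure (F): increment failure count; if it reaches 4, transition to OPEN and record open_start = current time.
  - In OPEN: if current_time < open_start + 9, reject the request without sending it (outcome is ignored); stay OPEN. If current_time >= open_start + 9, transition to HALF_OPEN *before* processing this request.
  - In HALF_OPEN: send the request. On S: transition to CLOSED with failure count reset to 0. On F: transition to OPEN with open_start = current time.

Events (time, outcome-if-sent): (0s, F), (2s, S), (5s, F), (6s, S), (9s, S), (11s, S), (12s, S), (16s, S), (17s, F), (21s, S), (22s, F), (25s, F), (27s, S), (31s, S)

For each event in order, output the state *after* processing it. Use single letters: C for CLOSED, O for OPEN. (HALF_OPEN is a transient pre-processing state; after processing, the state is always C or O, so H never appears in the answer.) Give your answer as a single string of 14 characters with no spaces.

Answer: CCCCCCCCCCCCCC

Derivation:
State after each event:
  event#1 t=0s outcome=F: state=CLOSED
  event#2 t=2s outcome=S: state=CLOSED
  event#3 t=5s outcome=F: state=CLOSED
  event#4 t=6s outcome=S: state=CLOSED
  event#5 t=9s outcome=S: state=CLOSED
  event#6 t=11s outcome=S: state=CLOSED
  event#7 t=12s outcome=S: state=CLOSED
  event#8 t=16s outcome=S: state=CLOSED
  event#9 t=17s outcome=F: state=CLOSED
  event#10 t=21s outcome=S: state=CLOSED
  event#11 t=22s outcome=F: state=CLOSED
  event#12 t=25s outcome=F: state=CLOSED
  event#13 t=27s outcome=S: state=CLOSED
  event#14 t=31s outcome=S: state=CLOSED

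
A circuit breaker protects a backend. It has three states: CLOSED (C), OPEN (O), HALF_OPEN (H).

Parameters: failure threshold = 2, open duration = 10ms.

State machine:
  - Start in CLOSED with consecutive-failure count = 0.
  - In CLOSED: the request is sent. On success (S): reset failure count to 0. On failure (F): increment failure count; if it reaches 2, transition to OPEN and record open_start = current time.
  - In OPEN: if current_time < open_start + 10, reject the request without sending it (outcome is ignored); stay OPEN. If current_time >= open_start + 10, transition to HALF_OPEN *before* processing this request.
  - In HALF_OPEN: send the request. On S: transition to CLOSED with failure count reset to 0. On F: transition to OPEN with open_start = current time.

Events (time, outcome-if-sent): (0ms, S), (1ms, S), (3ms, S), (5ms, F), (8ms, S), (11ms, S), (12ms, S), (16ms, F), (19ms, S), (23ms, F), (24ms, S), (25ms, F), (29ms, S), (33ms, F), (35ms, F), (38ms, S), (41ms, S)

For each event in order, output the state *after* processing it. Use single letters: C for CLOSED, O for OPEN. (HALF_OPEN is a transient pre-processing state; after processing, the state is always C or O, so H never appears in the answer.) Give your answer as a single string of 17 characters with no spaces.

Answer: CCCCCCCCCCCCCCOOO

Derivation:
State after each event:
  event#1 t=0ms outcome=S: state=CLOSED
  event#2 t=1ms outcome=S: state=CLOSED
  event#3 t=3ms outcome=S: state=CLOSED
  event#4 t=5ms outcome=F: state=CLOSED
  event#5 t=8ms outcome=S: state=CLOSED
  event#6 t=11ms outcome=S: state=CLOSED
  event#7 t=12ms outcome=S: state=CLOSED
  event#8 t=16ms outcome=F: state=CLOSED
  event#9 t=19ms outcome=S: state=CLOSED
  event#10 t=23ms outcome=F: state=CLOSED
  event#11 t=24ms outcome=S: state=CLOSED
  event#12 t=25ms outcome=F: state=CLOSED
  event#13 t=29ms outcome=S: state=CLOSED
  event#14 t=33ms outcome=F: state=CLOSED
  event#15 t=35ms outcome=F: state=OPEN
  event#16 t=38ms outcome=S: state=OPEN
  event#17 t=41ms outcome=S: state=OPEN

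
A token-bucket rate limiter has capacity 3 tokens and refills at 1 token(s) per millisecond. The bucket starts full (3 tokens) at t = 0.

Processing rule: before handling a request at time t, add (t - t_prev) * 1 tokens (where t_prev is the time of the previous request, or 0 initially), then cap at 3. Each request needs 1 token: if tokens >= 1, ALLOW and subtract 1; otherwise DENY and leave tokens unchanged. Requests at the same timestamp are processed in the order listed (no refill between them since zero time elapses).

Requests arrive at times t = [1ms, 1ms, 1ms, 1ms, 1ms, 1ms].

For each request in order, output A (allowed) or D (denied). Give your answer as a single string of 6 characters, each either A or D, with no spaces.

Answer: AAADDD

Derivation:
Simulating step by step:
  req#1 t=1ms: ALLOW
  req#2 t=1ms: ALLOW
  req#3 t=1ms: ALLOW
  req#4 t=1ms: DENY
  req#5 t=1ms: DENY
  req#6 t=1ms: DENY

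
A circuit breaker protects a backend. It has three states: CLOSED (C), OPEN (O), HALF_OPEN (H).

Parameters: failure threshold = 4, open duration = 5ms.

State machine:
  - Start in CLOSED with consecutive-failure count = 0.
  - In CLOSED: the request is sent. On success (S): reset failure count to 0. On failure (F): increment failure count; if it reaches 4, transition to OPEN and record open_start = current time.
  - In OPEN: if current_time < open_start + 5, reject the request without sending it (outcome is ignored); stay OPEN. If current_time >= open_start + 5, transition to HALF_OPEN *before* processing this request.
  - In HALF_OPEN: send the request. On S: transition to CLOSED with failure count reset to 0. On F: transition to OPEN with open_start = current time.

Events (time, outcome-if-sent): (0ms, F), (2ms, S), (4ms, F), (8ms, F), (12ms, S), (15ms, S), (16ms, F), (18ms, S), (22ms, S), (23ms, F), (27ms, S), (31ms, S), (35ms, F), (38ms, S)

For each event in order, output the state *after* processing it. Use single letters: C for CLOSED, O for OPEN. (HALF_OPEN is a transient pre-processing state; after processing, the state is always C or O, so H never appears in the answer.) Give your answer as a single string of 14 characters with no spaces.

Answer: CCCCCCCCCCCCCC

Derivation:
State after each event:
  event#1 t=0ms outcome=F: state=CLOSED
  event#2 t=2ms outcome=S: state=CLOSED
  event#3 t=4ms outcome=F: state=CLOSED
  event#4 t=8ms outcome=F: state=CLOSED
  event#5 t=12ms outcome=S: state=CLOSED
  event#6 t=15ms outcome=S: state=CLOSED
  event#7 t=16ms outcome=F: state=CLOSED
  event#8 t=18ms outcome=S: state=CLOSED
  event#9 t=22ms outcome=S: state=CLOSED
  event#10 t=23ms outcome=F: state=CLOSED
  event#11 t=27ms outcome=S: state=CLOSED
  event#12 t=31ms outcome=S: state=CLOSED
  event#13 t=35ms outcome=F: state=CLOSED
  event#14 t=38ms outcome=S: state=CLOSED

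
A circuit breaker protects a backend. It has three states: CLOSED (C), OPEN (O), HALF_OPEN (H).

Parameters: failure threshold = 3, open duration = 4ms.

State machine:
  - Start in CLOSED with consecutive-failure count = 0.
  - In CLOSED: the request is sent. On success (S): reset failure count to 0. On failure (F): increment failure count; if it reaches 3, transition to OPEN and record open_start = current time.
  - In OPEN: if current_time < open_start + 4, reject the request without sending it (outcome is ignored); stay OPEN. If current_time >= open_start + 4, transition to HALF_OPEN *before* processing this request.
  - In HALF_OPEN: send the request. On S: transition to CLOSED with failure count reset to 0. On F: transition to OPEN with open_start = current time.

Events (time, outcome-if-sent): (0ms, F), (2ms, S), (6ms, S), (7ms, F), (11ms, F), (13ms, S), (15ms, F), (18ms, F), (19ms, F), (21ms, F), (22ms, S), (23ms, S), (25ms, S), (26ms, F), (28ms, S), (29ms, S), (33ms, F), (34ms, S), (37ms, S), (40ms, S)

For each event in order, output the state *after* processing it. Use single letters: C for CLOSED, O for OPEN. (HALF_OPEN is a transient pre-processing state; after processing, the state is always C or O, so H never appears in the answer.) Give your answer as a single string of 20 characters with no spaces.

State after each event:
  event#1 t=0ms outcome=F: state=CLOSED
  event#2 t=2ms outcome=S: state=CLOSED
  event#3 t=6ms outcome=S: state=CLOSED
  event#4 t=7ms outcome=F: state=CLOSED
  event#5 t=11ms outcome=F: state=CLOSED
  event#6 t=13ms outcome=S: state=CLOSED
  event#7 t=15ms outcome=F: state=CLOSED
  event#8 t=18ms outcome=F: state=CLOSED
  event#9 t=19ms outcome=F: state=OPEN
  event#10 t=21ms outcome=F: state=OPEN
  event#11 t=22ms outcome=S: state=OPEN
  event#12 t=23ms outcome=S: state=CLOSED
  event#13 t=25ms outcome=S: state=CLOSED
  event#14 t=26ms outcome=F: state=CLOSED
  event#15 t=28ms outcome=S: state=CLOSED
  event#16 t=29ms outcome=S: state=CLOSED
  event#17 t=33ms outcome=F: state=CLOSED
  event#18 t=34ms outcome=S: state=CLOSED
  event#19 t=37ms outcome=S: state=CLOSED
  event#20 t=40ms outcome=S: state=CLOSED

Answer: CCCCCCCCOOOCCCCCCCCC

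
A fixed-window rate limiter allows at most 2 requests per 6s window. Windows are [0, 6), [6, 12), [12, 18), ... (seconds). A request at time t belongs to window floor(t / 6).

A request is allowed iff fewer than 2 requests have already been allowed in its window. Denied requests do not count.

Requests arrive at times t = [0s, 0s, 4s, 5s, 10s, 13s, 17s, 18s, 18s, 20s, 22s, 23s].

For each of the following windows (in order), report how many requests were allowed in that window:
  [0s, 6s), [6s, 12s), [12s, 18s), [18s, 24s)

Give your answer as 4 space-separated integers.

Answer: 2 1 2 2

Derivation:
Processing requests:
  req#1 t=0s (window 0): ALLOW
  req#2 t=0s (window 0): ALLOW
  req#3 t=4s (window 0): DENY
  req#4 t=5s (window 0): DENY
  req#5 t=10s (window 1): ALLOW
  req#6 t=13s (window 2): ALLOW
  req#7 t=17s (window 2): ALLOW
  req#8 t=18s (window 3): ALLOW
  req#9 t=18s (window 3): ALLOW
  req#10 t=20s (window 3): DENY
  req#11 t=22s (window 3): DENY
  req#12 t=23s (window 3): DENY

Allowed counts by window: 2 1 2 2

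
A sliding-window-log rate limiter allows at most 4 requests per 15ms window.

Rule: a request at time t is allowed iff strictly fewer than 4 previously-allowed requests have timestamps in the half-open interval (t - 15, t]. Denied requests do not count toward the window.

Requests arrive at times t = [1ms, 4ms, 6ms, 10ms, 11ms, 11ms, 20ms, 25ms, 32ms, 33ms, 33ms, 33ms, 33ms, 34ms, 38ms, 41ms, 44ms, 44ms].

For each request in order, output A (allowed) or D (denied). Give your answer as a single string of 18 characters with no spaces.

Answer: AAAADDAAAADDDDAADD

Derivation:
Tracking allowed requests in the window:
  req#1 t=1ms: ALLOW
  req#2 t=4ms: ALLOW
  req#3 t=6ms: ALLOW
  req#4 t=10ms: ALLOW
  req#5 t=11ms: DENY
  req#6 t=11ms: DENY
  req#7 t=20ms: ALLOW
  req#8 t=25ms: ALLOW
  req#9 t=32ms: ALLOW
  req#10 t=33ms: ALLOW
  req#11 t=33ms: DENY
  req#12 t=33ms: DENY
  req#13 t=33ms: DENY
  req#14 t=34ms: DENY
  req#15 t=38ms: ALLOW
  req#16 t=41ms: ALLOW
  req#17 t=44ms: DENY
  req#18 t=44ms: DENY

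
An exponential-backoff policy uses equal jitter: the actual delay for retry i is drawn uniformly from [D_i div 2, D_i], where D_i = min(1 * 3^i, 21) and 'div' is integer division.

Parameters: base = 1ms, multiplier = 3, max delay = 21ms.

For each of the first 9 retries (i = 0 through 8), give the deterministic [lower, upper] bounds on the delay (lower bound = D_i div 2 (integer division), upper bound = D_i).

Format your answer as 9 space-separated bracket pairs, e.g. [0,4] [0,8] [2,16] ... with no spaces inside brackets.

Answer: [0,1] [1,3] [4,9] [10,21] [10,21] [10,21] [10,21] [10,21] [10,21]

Derivation:
Computing bounds per retry:
  i=0: D_i=min(1*3^0,21)=1, bounds=[0,1]
  i=1: D_i=min(1*3^1,21)=3, bounds=[1,3]
  i=2: D_i=min(1*3^2,21)=9, bounds=[4,9]
  i=3: D_i=min(1*3^3,21)=21, bounds=[10,21]
  i=4: D_i=min(1*3^4,21)=21, bounds=[10,21]
  i=5: D_i=min(1*3^5,21)=21, bounds=[10,21]
  i=6: D_i=min(1*3^6,21)=21, bounds=[10,21]
  i=7: D_i=min(1*3^7,21)=21, bounds=[10,21]
  i=8: D_i=min(1*3^8,21)=21, bounds=[10,21]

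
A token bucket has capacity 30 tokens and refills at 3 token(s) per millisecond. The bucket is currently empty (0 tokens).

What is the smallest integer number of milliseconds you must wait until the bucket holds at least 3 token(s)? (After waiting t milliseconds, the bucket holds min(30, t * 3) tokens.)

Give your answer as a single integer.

Answer: 1

Derivation:
Need t * 3 >= 3, so t >= 3/3.
Smallest integer t = ceil(3/3) = 1.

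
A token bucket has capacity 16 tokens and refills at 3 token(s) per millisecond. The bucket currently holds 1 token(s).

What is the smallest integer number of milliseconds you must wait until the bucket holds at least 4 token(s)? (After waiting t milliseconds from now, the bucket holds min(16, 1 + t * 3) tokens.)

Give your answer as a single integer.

Answer: 1

Derivation:
Need 1 + t * 3 >= 4, so t >= 3/3.
Smallest integer t = ceil(3/3) = 1.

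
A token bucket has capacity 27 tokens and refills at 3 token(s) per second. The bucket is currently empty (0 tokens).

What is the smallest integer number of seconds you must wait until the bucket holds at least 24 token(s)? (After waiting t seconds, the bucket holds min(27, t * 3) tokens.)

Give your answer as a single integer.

Need t * 3 >= 24, so t >= 24/3.
Smallest integer t = ceil(24/3) = 8.

Answer: 8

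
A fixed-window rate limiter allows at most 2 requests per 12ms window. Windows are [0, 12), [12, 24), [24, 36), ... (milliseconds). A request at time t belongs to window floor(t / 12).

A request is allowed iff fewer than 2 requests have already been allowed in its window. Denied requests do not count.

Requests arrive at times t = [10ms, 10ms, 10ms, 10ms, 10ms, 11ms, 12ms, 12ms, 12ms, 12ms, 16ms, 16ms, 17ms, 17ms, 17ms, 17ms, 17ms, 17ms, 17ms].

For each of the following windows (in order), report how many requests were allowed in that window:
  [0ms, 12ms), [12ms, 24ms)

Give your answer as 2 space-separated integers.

Processing requests:
  req#1 t=10ms (window 0): ALLOW
  req#2 t=10ms (window 0): ALLOW
  req#3 t=10ms (window 0): DENY
  req#4 t=10ms (window 0): DENY
  req#5 t=10ms (window 0): DENY
  req#6 t=11ms (window 0): DENY
  req#7 t=12ms (window 1): ALLOW
  req#8 t=12ms (window 1): ALLOW
  req#9 t=12ms (window 1): DENY
  req#10 t=12ms (window 1): DENY
  req#11 t=16ms (window 1): DENY
  req#12 t=16ms (window 1): DENY
  req#13 t=17ms (window 1): DENY
  req#14 t=17ms (window 1): DENY
  req#15 t=17ms (window 1): DENY
  req#16 t=17ms (window 1): DENY
  req#17 t=17ms (window 1): DENY
  req#18 t=17ms (window 1): DENY
  req#19 t=17ms (window 1): DENY

Allowed counts by window: 2 2

Answer: 2 2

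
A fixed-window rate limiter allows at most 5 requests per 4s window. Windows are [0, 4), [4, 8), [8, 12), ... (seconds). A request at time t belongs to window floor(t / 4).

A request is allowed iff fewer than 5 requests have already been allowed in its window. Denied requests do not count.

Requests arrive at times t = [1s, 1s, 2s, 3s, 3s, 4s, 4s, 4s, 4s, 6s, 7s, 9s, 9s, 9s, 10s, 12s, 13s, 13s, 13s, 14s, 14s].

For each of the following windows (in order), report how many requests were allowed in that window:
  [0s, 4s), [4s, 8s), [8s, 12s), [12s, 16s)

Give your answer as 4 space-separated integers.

Processing requests:
  req#1 t=1s (window 0): ALLOW
  req#2 t=1s (window 0): ALLOW
  req#3 t=2s (window 0): ALLOW
  req#4 t=3s (window 0): ALLOW
  req#5 t=3s (window 0): ALLOW
  req#6 t=4s (window 1): ALLOW
  req#7 t=4s (window 1): ALLOW
  req#8 t=4s (window 1): ALLOW
  req#9 t=4s (window 1): ALLOW
  req#10 t=6s (window 1): ALLOW
  req#11 t=7s (window 1): DENY
  req#12 t=9s (window 2): ALLOW
  req#13 t=9s (window 2): ALLOW
  req#14 t=9s (window 2): ALLOW
  req#15 t=10s (window 2): ALLOW
  req#16 t=12s (window 3): ALLOW
  req#17 t=13s (window 3): ALLOW
  req#18 t=13s (window 3): ALLOW
  req#19 t=13s (window 3): ALLOW
  req#20 t=14s (window 3): ALLOW
  req#21 t=14s (window 3): DENY

Allowed counts by window: 5 5 4 5

Answer: 5 5 4 5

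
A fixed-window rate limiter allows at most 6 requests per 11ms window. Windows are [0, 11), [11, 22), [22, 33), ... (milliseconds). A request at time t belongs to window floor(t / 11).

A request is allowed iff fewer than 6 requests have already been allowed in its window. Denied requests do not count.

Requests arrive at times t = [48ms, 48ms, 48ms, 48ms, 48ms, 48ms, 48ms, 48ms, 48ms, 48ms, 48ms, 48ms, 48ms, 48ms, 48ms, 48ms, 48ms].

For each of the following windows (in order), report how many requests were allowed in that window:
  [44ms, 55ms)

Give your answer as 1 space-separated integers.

Answer: 6

Derivation:
Processing requests:
  req#1 t=48ms (window 4): ALLOW
  req#2 t=48ms (window 4): ALLOW
  req#3 t=48ms (window 4): ALLOW
  req#4 t=48ms (window 4): ALLOW
  req#5 t=48ms (window 4): ALLOW
  req#6 t=48ms (window 4): ALLOW
  req#7 t=48ms (window 4): DENY
  req#8 t=48ms (window 4): DENY
  req#9 t=48ms (window 4): DENY
  req#10 t=48ms (window 4): DENY
  req#11 t=48ms (window 4): DENY
  req#12 t=48ms (window 4): DENY
  req#13 t=48ms (window 4): DENY
  req#14 t=48ms (window 4): DENY
  req#15 t=48ms (window 4): DENY
  req#16 t=48ms (window 4): DENY
  req#17 t=48ms (window 4): DENY

Allowed counts by window: 6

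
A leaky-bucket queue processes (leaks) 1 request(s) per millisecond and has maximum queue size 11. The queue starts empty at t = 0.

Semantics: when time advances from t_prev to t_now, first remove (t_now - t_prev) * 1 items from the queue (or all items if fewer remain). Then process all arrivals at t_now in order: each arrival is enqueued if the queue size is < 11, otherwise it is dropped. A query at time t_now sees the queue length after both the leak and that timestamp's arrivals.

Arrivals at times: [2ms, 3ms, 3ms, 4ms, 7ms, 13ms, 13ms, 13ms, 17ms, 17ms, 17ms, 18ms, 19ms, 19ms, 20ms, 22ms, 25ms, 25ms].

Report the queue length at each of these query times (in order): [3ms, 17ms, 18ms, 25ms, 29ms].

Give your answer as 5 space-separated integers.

Answer: 2 3 3 2 0

Derivation:
Queue lengths at query times:
  query t=3ms: backlog = 2
  query t=17ms: backlog = 3
  query t=18ms: backlog = 3
  query t=25ms: backlog = 2
  query t=29ms: backlog = 0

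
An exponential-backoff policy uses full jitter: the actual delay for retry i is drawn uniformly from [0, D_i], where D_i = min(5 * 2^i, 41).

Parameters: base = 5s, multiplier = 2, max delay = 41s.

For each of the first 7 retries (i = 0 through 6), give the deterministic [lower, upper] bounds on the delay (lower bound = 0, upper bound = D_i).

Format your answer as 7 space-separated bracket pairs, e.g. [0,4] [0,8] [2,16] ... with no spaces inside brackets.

Computing bounds per retry:
  i=0: D_i=min(5*2^0,41)=5, bounds=[0,5]
  i=1: D_i=min(5*2^1,41)=10, bounds=[0,10]
  i=2: D_i=min(5*2^2,41)=20, bounds=[0,20]
  i=3: D_i=min(5*2^3,41)=40, bounds=[0,40]
  i=4: D_i=min(5*2^4,41)=41, bounds=[0,41]
  i=5: D_i=min(5*2^5,41)=41, bounds=[0,41]
  i=6: D_i=min(5*2^6,41)=41, bounds=[0,41]

Answer: [0,5] [0,10] [0,20] [0,40] [0,41] [0,41] [0,41]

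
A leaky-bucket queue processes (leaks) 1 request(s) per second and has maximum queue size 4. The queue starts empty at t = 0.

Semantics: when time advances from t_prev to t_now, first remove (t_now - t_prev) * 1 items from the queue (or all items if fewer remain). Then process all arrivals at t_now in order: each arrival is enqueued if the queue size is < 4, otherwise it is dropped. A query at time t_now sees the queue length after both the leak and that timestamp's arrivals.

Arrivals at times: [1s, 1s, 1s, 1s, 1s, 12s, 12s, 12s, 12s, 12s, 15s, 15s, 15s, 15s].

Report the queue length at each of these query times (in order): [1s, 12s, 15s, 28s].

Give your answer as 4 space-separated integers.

Queue lengths at query times:
  query t=1s: backlog = 4
  query t=12s: backlog = 4
  query t=15s: backlog = 4
  query t=28s: backlog = 0

Answer: 4 4 4 0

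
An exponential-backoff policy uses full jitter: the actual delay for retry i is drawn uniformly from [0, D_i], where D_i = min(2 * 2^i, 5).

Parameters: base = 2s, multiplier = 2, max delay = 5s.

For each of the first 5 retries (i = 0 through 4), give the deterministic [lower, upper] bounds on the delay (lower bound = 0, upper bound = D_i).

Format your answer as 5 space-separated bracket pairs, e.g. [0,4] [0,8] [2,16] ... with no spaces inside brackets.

Answer: [0,2] [0,4] [0,5] [0,5] [0,5]

Derivation:
Computing bounds per retry:
  i=0: D_i=min(2*2^0,5)=2, bounds=[0,2]
  i=1: D_i=min(2*2^1,5)=4, bounds=[0,4]
  i=2: D_i=min(2*2^2,5)=5, bounds=[0,5]
  i=3: D_i=min(2*2^3,5)=5, bounds=[0,5]
  i=4: D_i=min(2*2^4,5)=5, bounds=[0,5]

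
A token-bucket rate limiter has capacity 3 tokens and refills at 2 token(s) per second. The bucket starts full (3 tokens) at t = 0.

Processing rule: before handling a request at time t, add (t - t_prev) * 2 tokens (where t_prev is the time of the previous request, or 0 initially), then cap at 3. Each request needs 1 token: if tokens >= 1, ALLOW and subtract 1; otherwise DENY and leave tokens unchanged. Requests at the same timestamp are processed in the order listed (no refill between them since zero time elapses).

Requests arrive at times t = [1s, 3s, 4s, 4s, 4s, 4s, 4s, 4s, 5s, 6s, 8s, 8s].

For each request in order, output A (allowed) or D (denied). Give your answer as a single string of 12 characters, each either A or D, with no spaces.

Answer: AAAAADDDAAAA

Derivation:
Simulating step by step:
  req#1 t=1s: ALLOW
  req#2 t=3s: ALLOW
  req#3 t=4s: ALLOW
  req#4 t=4s: ALLOW
  req#5 t=4s: ALLOW
  req#6 t=4s: DENY
  req#7 t=4s: DENY
  req#8 t=4s: DENY
  req#9 t=5s: ALLOW
  req#10 t=6s: ALLOW
  req#11 t=8s: ALLOW
  req#12 t=8s: ALLOW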